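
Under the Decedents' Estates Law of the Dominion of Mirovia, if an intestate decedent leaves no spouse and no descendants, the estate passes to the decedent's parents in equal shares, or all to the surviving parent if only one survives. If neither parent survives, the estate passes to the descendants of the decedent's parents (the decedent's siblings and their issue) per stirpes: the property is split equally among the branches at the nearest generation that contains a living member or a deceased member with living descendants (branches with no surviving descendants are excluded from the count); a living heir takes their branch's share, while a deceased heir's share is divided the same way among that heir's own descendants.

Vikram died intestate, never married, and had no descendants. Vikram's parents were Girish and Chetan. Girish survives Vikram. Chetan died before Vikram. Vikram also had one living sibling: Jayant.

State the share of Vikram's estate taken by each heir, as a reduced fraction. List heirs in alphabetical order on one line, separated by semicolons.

Only one parent, Girish, survives, so Girish takes the entire estate. The siblings take nothing because a surviving parent has priority.

Girish 1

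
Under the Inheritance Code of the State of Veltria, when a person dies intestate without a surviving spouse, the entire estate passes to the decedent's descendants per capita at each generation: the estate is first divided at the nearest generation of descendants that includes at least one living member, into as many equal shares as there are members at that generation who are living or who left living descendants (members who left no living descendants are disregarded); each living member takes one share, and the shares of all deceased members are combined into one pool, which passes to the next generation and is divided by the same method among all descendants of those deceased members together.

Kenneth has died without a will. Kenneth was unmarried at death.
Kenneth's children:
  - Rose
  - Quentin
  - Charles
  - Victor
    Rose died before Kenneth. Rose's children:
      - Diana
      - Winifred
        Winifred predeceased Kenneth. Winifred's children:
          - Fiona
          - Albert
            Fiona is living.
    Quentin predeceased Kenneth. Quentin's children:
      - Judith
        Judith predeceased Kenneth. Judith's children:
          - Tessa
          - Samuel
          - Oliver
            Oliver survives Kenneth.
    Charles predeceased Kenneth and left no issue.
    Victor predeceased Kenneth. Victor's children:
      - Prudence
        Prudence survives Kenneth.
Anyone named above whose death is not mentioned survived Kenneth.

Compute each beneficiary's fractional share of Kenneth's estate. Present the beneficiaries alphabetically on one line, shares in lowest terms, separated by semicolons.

There is no surviving spouse, so the entire estate passes to Kenneth's descendants per capita at each generation.
No one at generation 1 (Rose, Quentin, Victor) is living; moving to the next generation.
At generation 2 (Diana, Winifred, Judith, Prudence) there are 4 shares of (1)/4 = 1/4 each.
Living: Diana and Prudence — each takes 1/4.
Deceased: Winifred and Judith. Their combined 1/2 is pooled and carried to generation 3.
At generation 3 (Fiona, Albert, Tessa, Samuel, Oliver) there are 5 shares of (1/2)/5 = 1/10 each.
Living: Fiona, Albert, Tessa, Samuel, and Oliver — each takes 1/10.

Albert 1/10; Diana 1/4; Fiona 1/10; Oliver 1/10; Prudence 1/4; Samuel 1/10; Tessa 1/10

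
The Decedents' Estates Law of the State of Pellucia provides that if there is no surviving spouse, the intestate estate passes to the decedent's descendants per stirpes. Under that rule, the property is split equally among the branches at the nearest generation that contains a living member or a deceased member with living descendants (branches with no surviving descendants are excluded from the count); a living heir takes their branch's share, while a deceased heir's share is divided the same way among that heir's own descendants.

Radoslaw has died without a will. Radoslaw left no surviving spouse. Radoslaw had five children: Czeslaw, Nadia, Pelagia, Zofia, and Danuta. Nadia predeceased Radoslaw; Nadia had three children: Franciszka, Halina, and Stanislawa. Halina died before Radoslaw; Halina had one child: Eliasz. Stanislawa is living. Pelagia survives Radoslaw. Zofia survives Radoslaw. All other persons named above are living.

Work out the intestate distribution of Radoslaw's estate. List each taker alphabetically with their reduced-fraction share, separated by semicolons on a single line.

There is no surviving spouse, so the entire estate passes to Radoslaw's descendants per stirpes.
The estate is divided into 5 equal shares of 1/5 among Czeslaw, Nadia, Pelagia, Zofia, Danuta.
Czeslaw is living and takes 1/5.
Nadia predeceased; the 1/5 allotted to Nadia's branch passes to Nadia's issue by representation.
The 1/5 is divided into 3 equal shares of 1/15 among Franciszka, Halina, Stanislawa.
Franciszka is living and takes 1/15.
Halina predeceased; the 1/15 allotted to Halina's branch passes to Halina's issue by representation.
Eliasz is the sole taker at this level and receives the full 1/15.
Stanislawa is living and takes 1/15.
Pelagia is living and takes 1/5.
Zofia is living and takes 1/5.
Danuta is living and takes 1/5.

Czeslaw 1/5; Danuta 1/5; Eliasz 1/15; Franciszka 1/15; Pelagia 1/5; Stanislawa 1/15; Zofia 1/5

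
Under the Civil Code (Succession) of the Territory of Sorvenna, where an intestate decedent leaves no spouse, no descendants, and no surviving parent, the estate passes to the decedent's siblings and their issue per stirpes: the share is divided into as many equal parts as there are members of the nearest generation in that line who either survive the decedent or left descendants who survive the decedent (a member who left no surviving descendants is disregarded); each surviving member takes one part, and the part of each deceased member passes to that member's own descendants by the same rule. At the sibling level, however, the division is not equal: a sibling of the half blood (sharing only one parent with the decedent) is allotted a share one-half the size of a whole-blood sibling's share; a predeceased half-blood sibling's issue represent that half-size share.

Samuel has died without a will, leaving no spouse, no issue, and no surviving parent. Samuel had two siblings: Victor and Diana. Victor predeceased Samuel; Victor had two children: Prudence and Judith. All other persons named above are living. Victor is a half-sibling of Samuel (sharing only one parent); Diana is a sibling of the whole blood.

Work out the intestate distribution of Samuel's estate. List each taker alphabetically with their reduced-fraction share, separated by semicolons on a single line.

Diana 2/3; Judith 1/6; Prudence 1/6

No spouse, descendants, or parent survives, so the estate passes to Samuel's siblings per stirpes.
Half-blood siblings count for one-half the weight of whole-blood siblings at the initial division.
Dividing 1 in proportion to weights (total weight 3/2): Victor (weight 1/2) → 1/3; Diana (weight 1) → 2/3.
Victor predeceased; the 1/3 allotted to Victor's branch passes to Victor's issue by representation.
The 1/3 is divided into 2 equal shares of 1/6 among Prudence, Judith.
Prudence is living and takes 1/6.
Judith is living and takes 1/6.
Diana is living and takes 2/3.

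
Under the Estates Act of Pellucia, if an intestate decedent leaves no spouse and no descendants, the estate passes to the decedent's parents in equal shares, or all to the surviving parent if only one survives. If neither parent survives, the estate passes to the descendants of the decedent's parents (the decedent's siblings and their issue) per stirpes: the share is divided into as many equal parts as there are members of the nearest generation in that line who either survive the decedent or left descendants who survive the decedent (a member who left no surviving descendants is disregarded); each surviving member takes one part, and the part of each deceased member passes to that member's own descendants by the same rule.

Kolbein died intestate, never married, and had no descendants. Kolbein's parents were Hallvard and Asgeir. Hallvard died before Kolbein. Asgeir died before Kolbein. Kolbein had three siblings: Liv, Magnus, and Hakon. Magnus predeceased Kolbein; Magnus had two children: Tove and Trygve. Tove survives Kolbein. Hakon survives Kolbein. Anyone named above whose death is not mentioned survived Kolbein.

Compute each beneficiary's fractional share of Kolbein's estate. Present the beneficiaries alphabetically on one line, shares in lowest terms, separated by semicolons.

Hakon 1/3; Liv 1/3; Tove 1/6; Trygve 1/6

Neither parent survives and there are no descendants, so the estate passes to Kolbein's siblings and their issue per stirpes.
The estate is divided into 3 equal shares of 1/3 among Liv, Magnus, Hakon.
Liv is living and takes 1/3.
Magnus predeceased; the 1/3 allotted to Magnus's branch passes to Magnus's issue by representation.
The 1/3 is divided into 2 equal shares of 1/6 among Tove, Trygve.
Tove is living and takes 1/6.
Trygve is living and takes 1/6.
Hakon is living and takes 1/3.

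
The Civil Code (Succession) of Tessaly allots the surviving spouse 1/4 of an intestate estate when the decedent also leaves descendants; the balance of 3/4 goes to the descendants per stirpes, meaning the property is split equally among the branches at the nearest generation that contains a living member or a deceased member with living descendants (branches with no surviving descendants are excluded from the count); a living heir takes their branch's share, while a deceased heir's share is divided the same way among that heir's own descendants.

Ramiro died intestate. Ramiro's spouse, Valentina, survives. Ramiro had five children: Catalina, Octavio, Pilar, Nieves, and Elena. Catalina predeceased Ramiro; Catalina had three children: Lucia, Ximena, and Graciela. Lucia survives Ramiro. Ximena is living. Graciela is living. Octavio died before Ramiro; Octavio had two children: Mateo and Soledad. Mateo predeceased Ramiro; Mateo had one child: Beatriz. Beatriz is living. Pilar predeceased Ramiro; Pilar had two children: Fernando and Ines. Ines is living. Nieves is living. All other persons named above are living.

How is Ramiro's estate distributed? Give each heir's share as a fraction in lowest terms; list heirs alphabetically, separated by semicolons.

Valentina, as surviving spouse, takes 1/4.
The remaining 3/4 passes to Ramiro's descendants per stirpes.
The 3/4 is divided into 5 equal shares of 3/20 among Catalina, Octavio, Pilar, Nieves, Elena.
Catalina predeceased; the 3/20 allotted to Catalina's branch passes to Catalina's issue by representation.
The 3/20 is divided into 3 equal shares of 1/20 among Lucia, Ximena, Graciela.
Lucia is living and takes 1/20.
Ximena is living and takes 1/20.
Graciela is living and takes 1/20.
Octavio predeceased; the 3/20 allotted to Octavio's branch passes to Octavio's issue by representation.
The 3/20 is divided into 2 equal shares of 3/40 among Mateo, Soledad.
Mateo predeceased; the 3/40 allotted to Mateo's branch passes to Mateo's issue by representation.
Beatriz is the sole taker at this level and receives the full 3/40.
Soledad is living and takes 3/40.
Pilar predeceased; the 3/20 allotted to Pilar's branch passes to Pilar's issue by representation.
The 3/20 is divided into 2 equal shares of 3/40 among Fernando, Ines.
Fernando is living and takes 3/40.
Ines is living and takes 3/40.
Nieves is living and takes 3/20.
Elena is living and takes 3/20.

Beatriz 3/40; Elena 3/20; Fernando 3/40; Graciela 1/20; Ines 3/40; Lucia 1/20; Nieves 3/20; Soledad 3/40; Valentina 1/4; Ximena 1/20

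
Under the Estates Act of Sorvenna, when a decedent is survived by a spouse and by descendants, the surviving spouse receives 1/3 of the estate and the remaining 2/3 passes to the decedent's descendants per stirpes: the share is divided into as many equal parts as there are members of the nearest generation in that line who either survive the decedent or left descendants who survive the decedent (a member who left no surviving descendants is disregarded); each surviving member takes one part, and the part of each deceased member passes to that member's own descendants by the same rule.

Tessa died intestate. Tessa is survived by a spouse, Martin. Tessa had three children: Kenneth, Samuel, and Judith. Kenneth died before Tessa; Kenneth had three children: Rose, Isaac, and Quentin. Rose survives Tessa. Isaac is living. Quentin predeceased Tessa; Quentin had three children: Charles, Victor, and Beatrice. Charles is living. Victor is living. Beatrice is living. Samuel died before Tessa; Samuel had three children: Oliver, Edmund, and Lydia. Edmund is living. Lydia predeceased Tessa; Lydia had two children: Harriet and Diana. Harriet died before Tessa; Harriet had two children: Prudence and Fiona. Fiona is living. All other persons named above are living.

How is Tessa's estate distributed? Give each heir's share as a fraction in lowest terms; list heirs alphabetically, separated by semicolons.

Martin, as surviving spouse, takes 1/3.
The remaining 2/3 passes to Tessa's descendants per stirpes.
The 2/3 is divided into 3 equal shares of 2/9 among Kenneth, Samuel, Judith.
Kenneth predeceased; the 2/9 allotted to Kenneth's branch passes to Kenneth's issue by representation.
The 2/9 is divided into 3 equal shares of 2/27 among Rose, Isaac, Quentin.
Rose is living and takes 2/27.
Isaac is living and takes 2/27.
Quentin predeceased; the 2/27 allotted to Quentin's branch passes to Quentin's issue by representation.
The 2/27 is divided into 3 equal shares of 2/81 among Charles, Victor, Beatrice.
Charles is living and takes 2/81.
Victor is living and takes 2/81.
Beatrice is living and takes 2/81.
Samuel predeceased; the 2/9 allotted to Samuel's branch passes to Samuel's issue by representation.
The 2/9 is divided into 3 equal shares of 2/27 among Oliver, Edmund, Lydia.
Oliver is living and takes 2/27.
Edmund is living and takes 2/27.
Lydia predeceased; the 2/27 allotted to Lydia's branch passes to Lydia's issue by representation.
The 2/27 is divided into 2 equal shares of 1/27 among Harriet, Diana.
Harriet predeceased; the 1/27 allotted to Harriet's branch passes to Harriet's issue by representation.
The 1/27 is divided into 2 equal shares of 1/54 among Prudence, Fiona.
Prudence is living and takes 1/54.
Fiona is living and takes 1/54.
Diana is living and takes 1/27.
Judith is living and takes 2/9.

Beatrice 2/81; Charles 2/81; Diana 1/27; Edmund 2/27; Fiona 1/54; Isaac 2/27; Judith 2/9; Martin 1/3; Oliver 2/27; Prudence 1/54; Rose 2/27; Victor 2/81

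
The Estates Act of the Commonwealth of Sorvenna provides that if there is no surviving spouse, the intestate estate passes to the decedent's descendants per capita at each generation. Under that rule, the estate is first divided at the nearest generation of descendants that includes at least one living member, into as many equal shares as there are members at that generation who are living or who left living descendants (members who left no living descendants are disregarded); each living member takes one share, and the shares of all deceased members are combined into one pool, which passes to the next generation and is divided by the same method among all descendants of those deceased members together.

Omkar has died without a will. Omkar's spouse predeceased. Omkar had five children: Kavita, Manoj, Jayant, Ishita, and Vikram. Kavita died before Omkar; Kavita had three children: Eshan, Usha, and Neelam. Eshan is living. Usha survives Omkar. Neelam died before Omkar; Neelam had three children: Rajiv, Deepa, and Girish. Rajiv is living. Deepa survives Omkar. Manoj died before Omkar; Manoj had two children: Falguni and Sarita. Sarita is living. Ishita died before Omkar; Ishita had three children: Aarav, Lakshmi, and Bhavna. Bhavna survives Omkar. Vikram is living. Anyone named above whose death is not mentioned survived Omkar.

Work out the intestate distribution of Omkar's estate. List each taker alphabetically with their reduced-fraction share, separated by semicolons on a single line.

There is no surviving spouse, so the entire estate passes to Omkar's descendants per capita at each generation.
At generation 1 (Kavita, Manoj, Jayant, Ishita, Vikram) there are 5 shares of (1)/5 = 1/5 each.
Living: Jayant and Vikram — each takes 1/5.
Deceased: Kavita, Manoj, and Ishita. Their combined 3/5 is pooled and carried to generation 2.
At generation 2 (Eshan, Usha, Neelam, Falguni, Sarita, Aarav, Lakshmi, Bhavna) there are 8 shares of (3/5)/8 = 3/40 each.
Living: Eshan, Usha, Falguni, Sarita, Aarav, Lakshmi, and Bhavna — each takes 3/40.
Deceased: Neelam. That 3/40 share is carried to generation 3.
At generation 3 (Rajiv, Deepa, Girish) there are 3 shares of (3/40)/3 = 1/40 each.
Living: Rajiv, Deepa, and Girish — each takes 1/40.

Aarav 3/40; Bhavna 3/40; Deepa 1/40; Eshan 3/40; Falguni 3/40; Girish 1/40; Jayant 1/5; Lakshmi 3/40; Rajiv 1/40; Sarita 3/40; Usha 3/40; Vikram 1/5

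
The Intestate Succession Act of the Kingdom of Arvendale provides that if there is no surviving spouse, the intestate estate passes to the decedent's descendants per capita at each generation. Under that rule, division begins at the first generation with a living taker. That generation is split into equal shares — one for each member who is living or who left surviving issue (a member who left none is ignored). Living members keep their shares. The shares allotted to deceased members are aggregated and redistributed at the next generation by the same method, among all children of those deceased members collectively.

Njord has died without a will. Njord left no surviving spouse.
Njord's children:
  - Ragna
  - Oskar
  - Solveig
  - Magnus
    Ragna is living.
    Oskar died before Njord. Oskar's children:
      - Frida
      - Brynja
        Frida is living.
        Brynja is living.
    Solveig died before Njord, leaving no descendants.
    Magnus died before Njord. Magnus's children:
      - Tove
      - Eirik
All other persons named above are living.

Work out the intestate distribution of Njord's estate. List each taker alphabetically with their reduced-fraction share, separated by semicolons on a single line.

There is no surviving spouse, so the entire estate passes to Njord's descendants per capita at each generation.
At generation 1 (Ragna, Oskar, Magnus) there are 3 shares of (1)/3 = 1/3 each.
Living: Ragna — each takes 1/3.
Deceased: Oskar and Magnus. Their combined 2/3 is pooled and carried to generation 2.
At generation 2 (Frida, Brynja, Tove, Eirik) there are 4 shares of (2/3)/4 = 1/6 each.
Living: Frida, Brynja, Tove, and Eirik — each takes 1/6.

Brynja 1/6; Eirik 1/6; Frida 1/6; Ragna 1/3; Tove 1/6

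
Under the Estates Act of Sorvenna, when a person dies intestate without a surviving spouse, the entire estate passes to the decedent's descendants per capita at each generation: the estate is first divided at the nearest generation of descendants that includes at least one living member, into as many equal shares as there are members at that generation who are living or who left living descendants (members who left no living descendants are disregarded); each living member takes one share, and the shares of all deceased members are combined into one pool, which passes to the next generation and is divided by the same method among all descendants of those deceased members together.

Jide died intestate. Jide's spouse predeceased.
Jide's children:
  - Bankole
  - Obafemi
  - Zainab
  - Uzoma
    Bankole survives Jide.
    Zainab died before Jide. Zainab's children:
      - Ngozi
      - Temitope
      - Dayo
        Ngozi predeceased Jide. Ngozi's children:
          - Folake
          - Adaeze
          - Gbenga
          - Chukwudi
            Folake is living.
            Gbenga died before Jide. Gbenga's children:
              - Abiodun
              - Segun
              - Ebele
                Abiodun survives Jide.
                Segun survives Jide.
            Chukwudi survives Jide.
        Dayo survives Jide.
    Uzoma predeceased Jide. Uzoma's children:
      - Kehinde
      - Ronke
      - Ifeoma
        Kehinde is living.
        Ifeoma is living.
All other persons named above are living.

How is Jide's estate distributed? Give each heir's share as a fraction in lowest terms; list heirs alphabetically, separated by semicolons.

There is no surviving spouse, so the entire estate passes to Jide's descendants per capita at each generation.
At generation 1 (Bankole, Obafemi, Zainab, Uzoma) there are 4 shares of (1)/4 = 1/4 each.
Living: Bankole and Obafemi — each takes 1/4.
Deceased: Zainab and Uzoma. Their combined 1/2 is pooled and carried to generation 2.
At generation 2 (Ngozi, Temitope, Dayo, Kehinde, Ronke, Ifeoma) there are 6 shares of (1/2)/6 = 1/12 each.
Living: Temitope, Dayo, Kehinde, Ronke, and Ifeoma — each takes 1/12.
Deceased: Ngozi. That 1/12 share is carried to generation 3.
At generation 3 (Folake, Adaeze, Gbenga, Chukwudi) there are 4 shares of (1/12)/4 = 1/48 each.
Living: Folake, Adaeze, and Chukwudi — each takes 1/48.
Deceased: Gbenga. That 1/48 share is carried to generation 4.
At generation 4 (Abiodun, Segun, Ebele) there are 3 shares of (1/48)/3 = 1/144 each.
Living: Abiodun, Segun, and Ebele — each takes 1/144.

Abiodun 1/144; Adaeze 1/48; Bankole 1/4; Chukwudi 1/48; Dayo 1/12; Ebele 1/144; Folake 1/48; Ifeoma 1/12; Kehinde 1/12; Obafemi 1/4; Ronke 1/12; Segun 1/144; Temitope 1/12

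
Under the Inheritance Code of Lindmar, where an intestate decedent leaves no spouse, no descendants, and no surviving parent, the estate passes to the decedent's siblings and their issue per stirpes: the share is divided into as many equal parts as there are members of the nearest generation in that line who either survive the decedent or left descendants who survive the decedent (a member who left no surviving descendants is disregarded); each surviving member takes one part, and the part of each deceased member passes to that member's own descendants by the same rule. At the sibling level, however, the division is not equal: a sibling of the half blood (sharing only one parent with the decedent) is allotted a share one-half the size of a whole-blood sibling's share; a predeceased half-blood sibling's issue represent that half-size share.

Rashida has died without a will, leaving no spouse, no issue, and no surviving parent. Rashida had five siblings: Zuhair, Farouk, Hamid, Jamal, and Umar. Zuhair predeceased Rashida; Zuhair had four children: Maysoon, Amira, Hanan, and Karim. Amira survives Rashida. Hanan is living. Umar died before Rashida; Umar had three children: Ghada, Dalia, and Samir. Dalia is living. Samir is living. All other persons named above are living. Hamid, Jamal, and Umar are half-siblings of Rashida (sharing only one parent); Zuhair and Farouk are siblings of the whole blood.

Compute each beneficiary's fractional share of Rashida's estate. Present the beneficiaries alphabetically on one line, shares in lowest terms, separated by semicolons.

Amira 1/14; Dalia 1/21; Farouk 2/7; Ghada 1/21; Hamid 1/7; Hanan 1/14; Jamal 1/7; Karim 1/14; Maysoon 1/14; Samir 1/21

No spouse, descendants, or parent survives, so the estate passes to Rashida's siblings per stirpes.
Half-blood siblings count for one-half the weight of whole-blood siblings at the initial division.
Dividing 1 in proportion to weights (total weight 7/2): Zuhair (weight 1) → 2/7; Farouk (weight 1) → 2/7; Hamid (weight 1/2) → 1/7; Jamal (weight 1/2) → 1/7; Umar (weight 1/2) → 1/7.
Zuhair predeceased; the 2/7 allotted to Zuhair's branch passes to Zuhair's issue by representation.
The 2/7 is divided into 4 equal shares of 1/14 among Maysoon, Amira, Hanan, Karim.
Maysoon is living and takes 1/14.
Amira is living and takes 1/14.
Hanan is living and takes 1/14.
Karim is living and takes 1/14.
Farouk is living and takes 2/7.
Hamid is living and takes 1/7.
Jamal is living and takes 1/7.
Umar predeceased; the 1/7 allotted to Umar's branch passes to Umar's issue by representation.
The 1/7 is divided into 3 equal shares of 1/21 among Ghada, Dalia, Samir.
Ghada is living and takes 1/21.
Dalia is living and takes 1/21.
Samir is living and takes 1/21.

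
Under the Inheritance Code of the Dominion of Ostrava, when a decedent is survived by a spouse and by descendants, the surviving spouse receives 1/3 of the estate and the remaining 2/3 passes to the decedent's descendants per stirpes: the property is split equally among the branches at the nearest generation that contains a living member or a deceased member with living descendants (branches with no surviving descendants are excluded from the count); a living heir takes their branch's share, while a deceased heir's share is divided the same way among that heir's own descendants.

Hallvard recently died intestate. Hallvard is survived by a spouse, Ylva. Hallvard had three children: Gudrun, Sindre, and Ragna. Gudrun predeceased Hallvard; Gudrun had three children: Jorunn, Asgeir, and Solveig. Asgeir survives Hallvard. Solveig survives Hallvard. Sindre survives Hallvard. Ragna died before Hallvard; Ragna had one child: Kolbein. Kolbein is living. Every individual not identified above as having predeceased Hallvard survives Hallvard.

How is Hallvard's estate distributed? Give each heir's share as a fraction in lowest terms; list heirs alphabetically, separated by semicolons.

Ylva, as surviving spouse, takes 1/3.
The remaining 2/3 passes to Hallvard's descendants per stirpes.
The 2/3 is divided into 3 equal shares of 2/9 among Gudrun, Sindre, Ragna.
Gudrun predeceased; the 2/9 allotted to Gudrun's branch passes to Gudrun's issue by representation.
The 2/9 is divided into 3 equal shares of 2/27 among Jorunn, Asgeir, Solveig.
Jorunn is living and takes 2/27.
Asgeir is living and takes 2/27.
Solveig is living and takes 2/27.
Sindre is living and takes 2/9.
Ragna predeceased; the 2/9 allotted to Ragna's branch passes to Ragna's issue by representation.
Kolbein is the sole taker at this level and receives the full 2/9.

Asgeir 2/27; Jorunn 2/27; Kolbein 2/9; Sindre 2/9; Solveig 2/27; Ylva 1/3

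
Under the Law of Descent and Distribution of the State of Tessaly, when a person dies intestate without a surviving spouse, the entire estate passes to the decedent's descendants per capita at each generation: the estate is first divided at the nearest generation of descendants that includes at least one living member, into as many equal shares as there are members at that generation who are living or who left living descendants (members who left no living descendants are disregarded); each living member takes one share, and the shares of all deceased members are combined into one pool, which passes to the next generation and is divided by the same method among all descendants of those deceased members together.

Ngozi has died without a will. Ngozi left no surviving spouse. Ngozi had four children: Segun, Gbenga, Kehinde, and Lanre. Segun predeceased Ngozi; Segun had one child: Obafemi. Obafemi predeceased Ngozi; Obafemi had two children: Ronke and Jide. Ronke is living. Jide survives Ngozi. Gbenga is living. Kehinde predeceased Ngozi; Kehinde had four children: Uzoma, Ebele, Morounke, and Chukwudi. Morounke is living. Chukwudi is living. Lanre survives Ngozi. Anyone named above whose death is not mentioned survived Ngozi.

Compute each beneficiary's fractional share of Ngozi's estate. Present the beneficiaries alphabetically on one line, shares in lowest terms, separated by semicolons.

There is no surviving spouse, so the entire estate passes to Ngozi's descendants per capita at each generation.
At generation 1 (Segun, Gbenga, Kehinde, Lanre) there are 4 shares of (1)/4 = 1/4 each.
Living: Gbenga and Lanre — each takes 1/4.
Deceased: Segun and Kehinde. Their combined 1/2 is pooled and carried to generation 2.
At generation 2 (Obafemi, Uzoma, Ebele, Morounke, Chukwudi) there are 5 shares of (1/2)/5 = 1/10 each.
Living: Uzoma, Ebele, Morounke, and Chukwudi — each takes 1/10.
Deceased: Obafemi. That 1/10 share is carried to generation 3.
At generation 3 (Ronke, Jide) there are 2 shares of (1/10)/2 = 1/20 each.
Living: Ronke and Jide — each takes 1/20.

Chukwudi 1/10; Ebele 1/10; Gbenga 1/4; Jide 1/20; Lanre 1/4; Morounke 1/10; Ronke 1/20; Uzoma 1/10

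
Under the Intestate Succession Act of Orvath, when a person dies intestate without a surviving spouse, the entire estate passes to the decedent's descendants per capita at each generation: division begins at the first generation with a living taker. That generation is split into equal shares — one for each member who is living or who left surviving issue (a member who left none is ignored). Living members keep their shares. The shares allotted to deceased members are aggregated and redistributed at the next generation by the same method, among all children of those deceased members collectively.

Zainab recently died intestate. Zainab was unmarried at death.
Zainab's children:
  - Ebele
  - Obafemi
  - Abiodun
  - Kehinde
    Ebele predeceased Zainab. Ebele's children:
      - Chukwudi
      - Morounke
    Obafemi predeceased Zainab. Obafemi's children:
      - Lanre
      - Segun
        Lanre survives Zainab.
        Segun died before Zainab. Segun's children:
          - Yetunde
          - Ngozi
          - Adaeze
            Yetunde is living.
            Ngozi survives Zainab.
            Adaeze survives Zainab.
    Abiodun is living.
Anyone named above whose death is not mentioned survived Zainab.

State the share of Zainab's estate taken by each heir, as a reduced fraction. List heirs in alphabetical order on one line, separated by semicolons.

There is no surviving spouse, so the entire estate passes to Zainab's descendants per capita at each generation.
At generation 1 (Ebele, Obafemi, Abiodun, Kehinde) there are 4 shares of (1)/4 = 1/4 each.
Living: Abiodun and Kehinde — each takes 1/4.
Deceased: Ebele and Obafemi. Their combined 1/2 is pooled and carried to generation 2.
At generation 2 (Chukwudi, Morounke, Lanre, Segun) there are 4 shares of (1/2)/4 = 1/8 each.
Living: Chukwudi, Morounke, and Lanre — each takes 1/8.
Deceased: Segun. That 1/8 share is carried to generation 3.
At generation 3 (Yetunde, Ngozi, Adaeze) there are 3 shares of (1/8)/3 = 1/24 each.
Living: Yetunde, Ngozi, and Adaeze — each takes 1/24.

Abiodun 1/4; Adaeze 1/24; Chukwudi 1/8; Kehinde 1/4; Lanre 1/8; Morounke 1/8; Ngozi 1/24; Yetunde 1/24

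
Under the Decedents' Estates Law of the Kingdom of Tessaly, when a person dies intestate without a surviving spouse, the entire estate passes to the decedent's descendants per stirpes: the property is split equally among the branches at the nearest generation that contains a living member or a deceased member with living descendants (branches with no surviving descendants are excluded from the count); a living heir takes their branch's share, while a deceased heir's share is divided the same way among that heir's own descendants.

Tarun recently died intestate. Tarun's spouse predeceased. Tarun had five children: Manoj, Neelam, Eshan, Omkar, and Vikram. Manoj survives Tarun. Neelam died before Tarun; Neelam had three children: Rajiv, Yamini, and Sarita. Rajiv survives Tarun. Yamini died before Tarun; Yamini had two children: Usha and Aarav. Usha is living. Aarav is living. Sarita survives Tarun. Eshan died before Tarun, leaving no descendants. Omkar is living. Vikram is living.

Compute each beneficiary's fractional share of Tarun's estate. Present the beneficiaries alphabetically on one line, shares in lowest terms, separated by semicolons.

Aarav 1/24; Manoj 1/4; Omkar 1/4; Rajiv 1/12; Sarita 1/12; Usha 1/24; Vikram 1/4

There is no surviving spouse, so the entire estate passes to Tarun's descendants per stirpes.
Eshan left no surviving issue, so that branch lapses and is disregarded.
The estate is divided into 4 equal shares of 1/4 among Manoj, Neelam, Omkar, Vikram.
Manoj is living and takes 1/4.
Neelam predeceased; the 1/4 allotted to Neelam's branch passes to Neelam's issue by representation.
The 1/4 is divided into 3 equal shares of 1/12 among Rajiv, Yamini, Sarita.
Rajiv is living and takes 1/12.
Yamini predeceased; the 1/12 allotted to Yamini's branch passes to Yamini's issue by representation.
The 1/12 is divided into 2 equal shares of 1/24 among Usha, Aarav.
Usha is living and takes 1/24.
Aarav is living and takes 1/24.
Sarita is living and takes 1/12.
Omkar is living and takes 1/4.
Vikram is living and takes 1/4.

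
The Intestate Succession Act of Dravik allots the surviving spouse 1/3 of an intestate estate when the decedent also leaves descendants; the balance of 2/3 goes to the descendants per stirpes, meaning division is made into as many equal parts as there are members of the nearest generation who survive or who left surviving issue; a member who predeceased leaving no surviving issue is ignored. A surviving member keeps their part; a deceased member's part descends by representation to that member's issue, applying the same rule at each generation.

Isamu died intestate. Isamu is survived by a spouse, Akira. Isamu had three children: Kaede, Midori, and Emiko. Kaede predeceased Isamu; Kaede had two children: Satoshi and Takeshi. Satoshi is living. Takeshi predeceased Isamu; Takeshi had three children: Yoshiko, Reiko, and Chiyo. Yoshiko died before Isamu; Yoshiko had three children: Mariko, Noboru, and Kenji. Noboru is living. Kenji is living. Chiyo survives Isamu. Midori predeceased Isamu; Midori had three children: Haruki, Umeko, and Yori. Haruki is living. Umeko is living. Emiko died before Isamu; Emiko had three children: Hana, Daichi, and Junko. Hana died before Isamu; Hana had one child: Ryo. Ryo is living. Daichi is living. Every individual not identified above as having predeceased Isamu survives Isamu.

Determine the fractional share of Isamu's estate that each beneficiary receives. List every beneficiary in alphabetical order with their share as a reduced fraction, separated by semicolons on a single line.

Akira 1/3; Chiyo 1/27; Daichi 2/27; Haruki 2/27; Junko 2/27; Kenji 1/81; Mariko 1/81; Noboru 1/81; Reiko 1/27; Ryo 2/27; Satoshi 1/9; Umeko 2/27; Yori 2/27

Akira, as surviving spouse, takes 1/3.
The remaining 2/3 passes to Isamu's descendants per stirpes.
The 2/3 is divided into 3 equal shares of 2/9 among Kaede, Midori, Emiko.
Kaede predeceased; the 2/9 allotted to Kaede's branch passes to Kaede's issue by representation.
The 2/9 is divided into 2 equal shares of 1/9 among Satoshi, Takeshi.
Satoshi is living and takes 1/9.
Takeshi predeceased; the 1/9 allotted to Takeshi's branch passes to Takeshi's issue by representation.
The 1/9 is divided into 3 equal shares of 1/27 among Yoshiko, Reiko, Chiyo.
Yoshiko predeceased; the 1/27 allotted to Yoshiko's branch passes to Yoshiko's issue by representation.
The 1/27 is divided into 3 equal shares of 1/81 among Mariko, Noboru, Kenji.
Mariko is living and takes 1/81.
Noboru is living and takes 1/81.
Kenji is living and takes 1/81.
Reiko is living and takes 1/27.
Chiyo is living and takes 1/27.
Midori predeceased; the 2/9 allotted to Midori's branch passes to Midori's issue by representation.
The 2/9 is divided into 3 equal shares of 2/27 among Haruki, Umeko, Yori.
Haruki is living and takes 2/27.
Umeko is living and takes 2/27.
Yori is living and takes 2/27.
Emiko predeceased; the 2/9 allotted to Emiko's branch passes to Emiko's issue by representation.
The 2/9 is divided into 3 equal shares of 2/27 among Hana, Daichi, Junko.
Hana predeceased; the 2/27 allotted to Hana's branch passes to Hana's issue by representation.
Ryo is the sole taker at this level and receives the full 2/27.
Daichi is living and takes 2/27.
Junko is living and takes 2/27.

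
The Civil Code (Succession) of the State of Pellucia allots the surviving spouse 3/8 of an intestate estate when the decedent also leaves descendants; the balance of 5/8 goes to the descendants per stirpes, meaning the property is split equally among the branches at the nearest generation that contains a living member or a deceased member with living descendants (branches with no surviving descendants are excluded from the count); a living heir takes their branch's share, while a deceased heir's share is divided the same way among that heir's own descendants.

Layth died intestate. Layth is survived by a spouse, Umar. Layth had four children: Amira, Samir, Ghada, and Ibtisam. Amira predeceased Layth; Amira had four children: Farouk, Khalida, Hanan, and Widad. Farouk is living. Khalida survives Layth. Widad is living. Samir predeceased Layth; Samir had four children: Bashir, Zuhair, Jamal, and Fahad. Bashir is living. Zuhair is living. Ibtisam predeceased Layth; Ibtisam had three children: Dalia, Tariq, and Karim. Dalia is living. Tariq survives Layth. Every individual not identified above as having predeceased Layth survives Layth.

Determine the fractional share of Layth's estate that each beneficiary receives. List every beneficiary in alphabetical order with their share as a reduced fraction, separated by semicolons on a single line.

Bashir 5/128; Dalia 5/96; Fahad 5/128; Farouk 5/128; Ghada 5/32; Hanan 5/128; Jamal 5/128; Karim 5/96; Khalida 5/128; Tariq 5/96; Umar 3/8; Widad 5/128; Zuhair 5/128

Umar, as surviving spouse, takes 3/8.
The remaining 5/8 passes to Layth's descendants per stirpes.
The 5/8 is divided into 4 equal shares of 5/32 among Amira, Samir, Ghada, Ibtisam.
Amira predeceased; the 5/32 allotted to Amira's branch passes to Amira's issue by representation.
The 5/32 is divided into 4 equal shares of 5/128 among Farouk, Khalida, Hanan, Widad.
Farouk is living and takes 5/128.
Khalida is living and takes 5/128.
Hanan is living and takes 5/128.
Widad is living and takes 5/128.
Samir predeceased; the 5/32 allotted to Samir's branch passes to Samir's issue by representation.
The 5/32 is divided into 4 equal shares of 5/128 among Bashir, Zuhair, Jamal, Fahad.
Bashir is living and takes 5/128.
Zuhair is living and takes 5/128.
Jamal is living and takes 5/128.
Fahad is living and takes 5/128.
Ghada is living and takes 5/32.
Ibtisam predeceased; the 5/32 allotted to Ibtisam's branch passes to Ibtisam's issue by representation.
The 5/32 is divided into 3 equal shares of 5/96 among Dalia, Tariq, Karim.
Dalia is living and takes 5/96.
Tariq is living and takes 5/96.
Karim is living and takes 5/96.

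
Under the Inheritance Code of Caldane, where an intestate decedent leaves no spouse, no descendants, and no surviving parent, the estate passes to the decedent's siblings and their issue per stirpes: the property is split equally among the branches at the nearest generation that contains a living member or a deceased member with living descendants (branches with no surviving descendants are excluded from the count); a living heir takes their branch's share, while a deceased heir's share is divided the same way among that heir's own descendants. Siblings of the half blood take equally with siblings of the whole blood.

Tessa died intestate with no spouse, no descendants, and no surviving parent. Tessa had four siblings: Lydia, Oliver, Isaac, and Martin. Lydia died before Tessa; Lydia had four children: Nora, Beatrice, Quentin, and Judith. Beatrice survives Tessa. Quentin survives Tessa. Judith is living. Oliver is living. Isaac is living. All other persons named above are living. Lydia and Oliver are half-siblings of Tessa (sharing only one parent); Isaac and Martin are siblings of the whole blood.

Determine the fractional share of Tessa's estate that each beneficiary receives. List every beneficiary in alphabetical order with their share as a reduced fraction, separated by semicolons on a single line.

Beatrice 1/16; Isaac 1/4; Judith 1/16; Martin 1/4; Nora 1/16; Oliver 1/4; Quentin 1/16

No spouse, descendants, or parent survives, so the estate passes to Tessa's siblings per stirpes.
Half-blood and whole-blood siblings take equally under the stated rule.
The estate is divided into 4 equal shares of 1/4 among Lydia, Oliver, Isaac, Martin.
Lydia predeceased; the 1/4 allotted to Lydia's branch passes to Lydia's issue by representation.
The 1/4 is divided into 4 equal shares of 1/16 among Nora, Beatrice, Quentin, Judith.
Nora is living and takes 1/16.
Beatrice is living and takes 1/16.
Quentin is living and takes 1/16.
Judith is living and takes 1/16.
Oliver is living and takes 1/4.
Isaac is living and takes 1/4.
Martin is living and takes 1/4.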